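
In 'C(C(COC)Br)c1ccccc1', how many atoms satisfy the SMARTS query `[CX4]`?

4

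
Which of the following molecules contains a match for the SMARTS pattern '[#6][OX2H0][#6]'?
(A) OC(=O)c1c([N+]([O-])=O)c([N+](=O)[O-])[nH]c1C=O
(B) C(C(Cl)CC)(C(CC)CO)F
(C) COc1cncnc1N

[#6][OX2H0][#6] describes an aliphatic oxygen bridging two carbons with no H on the oxygen (an ether).
(A) has a carboxylic acid group (-C(=O)OH) but the -OH oxygen has H1; the =O is OX1, not OX2.
(B) has a hydroxyl group (-OH) but the oxygen has H1, not H0 bridging two carbons.
(C) contains a methoxy ether (-OCH3), which satisfies every atom and bond constraint.
So the answer is (C).

C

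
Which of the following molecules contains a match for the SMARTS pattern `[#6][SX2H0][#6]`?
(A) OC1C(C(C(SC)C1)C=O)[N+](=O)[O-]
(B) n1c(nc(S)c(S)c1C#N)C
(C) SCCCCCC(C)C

[#6][SX2H0][#6] describes an aliphatic sulfur bridging two carbons with no H on the sulfur (a thioether).
(A) contains a methylthio ether (-SCH3), which satisfies every atom and bond constraint.
(B) has a thiol (-SH) but the sulfur has H1, not H0 bridging two carbons.
(C) has a thiol (-SH) but the sulfur has H1, not H0 bridging two carbons.
So the answer is (A).

A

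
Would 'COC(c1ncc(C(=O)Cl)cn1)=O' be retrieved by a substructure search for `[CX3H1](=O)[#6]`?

No

The pattern [CX3H1](=O)[#6] describes an sp2 carbon with one H, double-bonded to O and single-bonded to carbon — an aldehyde.
The closest candidate here is a methyl-ester group (-C(=O)OCH3), but the carbonyl carbon has H0, not H1. No other fragment satisfies the full query, so there is no match.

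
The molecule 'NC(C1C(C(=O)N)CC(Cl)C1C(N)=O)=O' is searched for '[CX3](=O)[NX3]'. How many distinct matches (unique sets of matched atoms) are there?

3

[CX3](=O)[NX3] is the SMARTS for an amide: a carbonyl carbon bonded to a trivalent nitrogen.
The molecule carries 3 separate instances of a primary amide (-C(=O)NH2) meeting every constraint; each maps to a distinct set of atoms, giving 3 matches.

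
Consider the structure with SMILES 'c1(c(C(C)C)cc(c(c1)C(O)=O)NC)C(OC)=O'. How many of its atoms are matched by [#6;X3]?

Check the 18 heavy atoms by environment: 6× c (aromatic, X3) → match; 5× C (X4) → no; 2× C (X3) → match; 2× O (X1) → no; 2× O (X2) → no; 1× N (X3) → no.
Summing the matching environments: 6 + 2 = 8 matching atoms.

8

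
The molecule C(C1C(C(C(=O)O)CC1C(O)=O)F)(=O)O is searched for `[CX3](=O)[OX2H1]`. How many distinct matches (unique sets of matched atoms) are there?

3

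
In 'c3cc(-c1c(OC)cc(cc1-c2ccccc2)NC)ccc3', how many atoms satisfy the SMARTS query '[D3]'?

6

The query [D3] means: atom with exactly three heavy-atom neighbours.
Check the 22 heavy atoms by environment: 6× c (aromatic, D3) → match; 12× c (aromatic, D2) → no; 1× N (D2) → no; 2× C (D1) → no; 1× O (D2) → no.
That gives 6 matching atoms.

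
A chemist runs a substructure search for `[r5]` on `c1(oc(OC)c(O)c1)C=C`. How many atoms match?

Check the 10 heavy atoms by environment: 1× o (aromatic, in 5-ring) → match; 4× c (aromatic, in 5-ring) → match; 3× C (acyclic) → no; 2× O (acyclic) → no.
Summing the matching environments: 1 + 4 = 5 matching atoms.

5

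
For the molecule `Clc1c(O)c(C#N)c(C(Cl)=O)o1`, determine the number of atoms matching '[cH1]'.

0

The query [cH1] means: aromatic carbon bearing exactly one hydrogen.
Check the 12 heavy atoms by environment: 1× o (aromatic, H0) → no; 4× c (aromatic, H0) → no; 1× O (H1) → no; 2× C (H0) → no; 1× O (H0) → no; 2× Cl (H0) → no; 1× N (H0) → no.
No environment satisfies the query, so 0 matching atoms.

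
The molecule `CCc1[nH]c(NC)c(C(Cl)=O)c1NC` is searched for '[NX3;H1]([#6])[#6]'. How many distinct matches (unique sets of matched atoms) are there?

2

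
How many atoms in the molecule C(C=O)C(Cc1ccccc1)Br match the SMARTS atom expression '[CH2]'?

2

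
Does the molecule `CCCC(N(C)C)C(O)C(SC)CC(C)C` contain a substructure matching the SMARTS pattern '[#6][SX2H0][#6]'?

The pattern [#6][SX2H0][#6] describes an aliphatic sulfur bridging two carbons with no H on the sulfur — a thioether.
The molecule carries a methylthio ether (-SCH3), whose atoms satisfy every constraint of the query, so the pattern matches.

Yes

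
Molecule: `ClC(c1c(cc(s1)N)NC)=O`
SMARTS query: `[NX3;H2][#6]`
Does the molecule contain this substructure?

Yes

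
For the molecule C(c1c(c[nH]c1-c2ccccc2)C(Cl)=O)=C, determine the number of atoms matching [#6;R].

10

The query [#6;R] means: carbon that is part of a ring.
Check the 16 heavy atoms by environment: 1× n (aromatic, in 5-ring) → no; 4× c (aromatic, in 5-ring) → match; 6× c (aromatic, in 6-ring) → match; 3× C (acyclic) → no; 1× O (acyclic) → no; 1× Cl (acyclic) → no.
Summing the matching environments: 4 + 6 = 10 matching atoms.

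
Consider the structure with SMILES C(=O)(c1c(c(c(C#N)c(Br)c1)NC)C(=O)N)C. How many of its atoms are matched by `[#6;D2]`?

The query [#6;D2] means: any carbon bonded to exactly two heavy atoms.
Check the 17 heavy atoms by environment: 5× c (aromatic, D3) → no; 1× c (aromatic, D2) → match; 2× C (D3) → no; 2× O (D1) → no; 2× N (D1) → no; 2× C (D1) → no; 1× C (D2) → match; 1× Br (D1) → no; 1× N (D2) → no.
Summing the matching environments: 1 + 1 = 2 matching atoms.

2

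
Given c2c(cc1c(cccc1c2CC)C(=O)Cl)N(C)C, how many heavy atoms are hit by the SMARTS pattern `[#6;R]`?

The query [#6;R] means: carbon that is part of a ring.
Check the 18 heavy atoms by environment: 10× c (aromatic, in 6-ring) → match; 1× N (acyclic) → no; 5× C (acyclic) → no; 1× O (acyclic) → no; 1× Cl (acyclic) → no.
That gives 10 matching atoms.

10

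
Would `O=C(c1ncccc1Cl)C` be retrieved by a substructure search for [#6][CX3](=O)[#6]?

Yes

The pattern [#6][CX3](=O)[#6] describes a carbonyl carbon (no H) flanked by two carbons — a ketone.
The molecule carries an acetyl/ketone group (-C(=O)CH3), whose atoms satisfy every constraint of the query, so the pattern matches.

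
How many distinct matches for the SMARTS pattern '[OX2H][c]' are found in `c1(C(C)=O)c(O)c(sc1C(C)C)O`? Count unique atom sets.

[OX2H][c] is the SMARTS for a phenol: a hydroxyl oxygen attached to an aromatic carbon.
The molecule carries 2 separate instances of a hydroxyl group (-OH) meeting every constraint; each maps to a distinct set of atoms, giving 2 matches.

2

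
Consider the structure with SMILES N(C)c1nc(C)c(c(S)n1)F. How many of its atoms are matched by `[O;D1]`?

The query [O;D1] means: aliphatic oxygen bonded to exactly one heavy atom.
Check the 11 heavy atoms by environment: 2× n (aromatic, D2) → no; 4× c (aromatic, D3) → no; 1× F (D1) → no; 1× N (D2) → no; 2× C (D1) → no; 1× S (D1) → no.
No environment satisfies the query, so 0 matching atoms.

0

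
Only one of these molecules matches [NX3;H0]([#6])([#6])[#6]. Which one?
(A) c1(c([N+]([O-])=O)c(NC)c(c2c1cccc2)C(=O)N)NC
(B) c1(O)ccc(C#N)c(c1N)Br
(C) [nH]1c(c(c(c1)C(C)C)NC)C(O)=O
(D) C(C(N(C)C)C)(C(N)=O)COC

D

[NX3;H0]([#6])([#6])[#6] describes a trivalent nitrogen with no H, bonded to three carbons (a tertiary amine).
(A) has an N-methylamino group (-NHCH3) but the nitrogen still has one H (H1), not H0.
(B) has a primary amino group (-NH2) but the nitrogen has H2, not H0 with three carbons.
(C) has an N-methylamino group (-NHCH3) but the nitrogen still has one H (H1), not H0.
(D) contains a dimethylamino group (-N(CH3)2), which satisfies every atom and bond constraint.
So the answer is (D).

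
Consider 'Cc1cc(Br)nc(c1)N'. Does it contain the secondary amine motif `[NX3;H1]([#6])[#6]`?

No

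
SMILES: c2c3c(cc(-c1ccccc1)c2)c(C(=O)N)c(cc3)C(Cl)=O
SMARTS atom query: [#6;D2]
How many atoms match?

The query [#6;D2] means: any carbon bonded to exactly two heavy atoms.
Check the 22 heavy atoms by environment: 6× c (aromatic, D3) → no; 10× c (aromatic, D2) → match; 2× C (D3) → no; 2× O (D1) → no; 1× N (D1) → no; 1× Cl (D1) → no.
That gives 10 matching atoms.

10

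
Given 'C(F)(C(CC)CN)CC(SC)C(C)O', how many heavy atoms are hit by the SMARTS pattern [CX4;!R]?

The query [CX4;!R] means: aliphatic carbon with four total connections, not in a ring.
Check the 14 heavy atoms by environment: 10× C (X4, acyclic) → match; 1× N (X3, acyclic) → no; 1× S (X2, acyclic) → no; 1× O (X2, acyclic) → no; 1× F (X1, acyclic) → no.
That gives 10 matching atoms.

10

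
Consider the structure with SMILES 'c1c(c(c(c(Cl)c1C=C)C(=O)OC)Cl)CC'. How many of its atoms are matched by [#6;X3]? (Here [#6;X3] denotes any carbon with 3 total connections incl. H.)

The query [#6;X3] means: any carbon (aromatic or not) with three total connections.
Check the 16 heavy atoms by environment: 6× c (aromatic, X3) → match; 3× C (X4) → no; 2× Cl (X1) → no; 3× C (X3) → match; 1× O (X1) → no; 1× O (X2) → no.
Summing the matching environments: 6 + 3 = 9 matching atoms.

9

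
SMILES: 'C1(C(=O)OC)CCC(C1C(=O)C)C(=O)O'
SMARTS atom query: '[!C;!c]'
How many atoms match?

5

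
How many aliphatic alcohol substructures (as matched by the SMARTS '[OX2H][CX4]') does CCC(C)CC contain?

[OX2H][CX4] is the SMARTS for an aliphatic alcohol: a hydroxyl oxygen bound to an sp3 (X4) carbon.
No fragment in the molecule satisfies every constraint, giving 0 matches.

0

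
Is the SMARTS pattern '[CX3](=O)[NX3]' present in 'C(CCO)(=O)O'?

No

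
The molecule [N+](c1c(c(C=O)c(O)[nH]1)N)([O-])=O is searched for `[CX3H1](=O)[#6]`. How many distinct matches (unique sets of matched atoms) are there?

1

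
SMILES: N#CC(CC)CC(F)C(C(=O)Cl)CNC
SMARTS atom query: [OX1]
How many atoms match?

Check the 15 heavy atoms by environment: 8× C (X4) → no; 1× N (X3) → no; 1× C (X3) → no; 1× O (X1) → match; 1× Cl (X1) → no; 1× F (X1) → no; 1× C (X2) → no; 1× N (X1) → no.
That gives 1 matching atom.

1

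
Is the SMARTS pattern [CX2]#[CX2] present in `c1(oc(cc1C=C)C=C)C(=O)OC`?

The pattern [CX2]#[CX2] describes a carbon-carbon triple bond — an alkyne.
The closest candidate here is a vinyl group (-CH=CH2), but the C=C is a double bond; both carbons are CX3, not CX2. No other fragment satisfies the full query, so there is no match.

No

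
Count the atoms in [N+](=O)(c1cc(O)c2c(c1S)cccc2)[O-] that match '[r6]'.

10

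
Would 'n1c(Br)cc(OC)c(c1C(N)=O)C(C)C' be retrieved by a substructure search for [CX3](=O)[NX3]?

The pattern [CX3](=O)[NX3] describes a carbonyl carbon bonded to a trivalent nitrogen — an amide.
The molecule carries a primary amide (-C(=O)NH2), whose atoms satisfy every constraint of the query, so the pattern matches.

Yes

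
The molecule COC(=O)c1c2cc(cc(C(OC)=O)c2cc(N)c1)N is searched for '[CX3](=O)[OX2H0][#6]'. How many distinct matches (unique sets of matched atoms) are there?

2

[CX3](=O)[OX2H0][#6] is the SMARTS for an ester: a carbonyl carbon bonded to an oxygen that is itself bonded to carbon (no H on that O).
The molecule carries 2 separate instances of a methyl-ester group (-C(=O)OCH3) meeting every constraint; each maps to a distinct set of atoms, giving 2 matches.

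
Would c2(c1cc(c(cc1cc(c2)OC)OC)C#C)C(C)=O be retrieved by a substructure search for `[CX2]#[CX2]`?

Yes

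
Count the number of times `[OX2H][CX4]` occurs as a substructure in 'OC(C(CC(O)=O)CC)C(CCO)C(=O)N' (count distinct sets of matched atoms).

[OX2H][CX4] is the SMARTS for an aliphatic alcohol: a hydroxyl oxygen bound to an sp3 (X4) carbon.
The molecule carries 2 separate instances of a hydroxyl group (-OH) meeting every constraint; each maps to a distinct set of atoms, giving 2 matches.

2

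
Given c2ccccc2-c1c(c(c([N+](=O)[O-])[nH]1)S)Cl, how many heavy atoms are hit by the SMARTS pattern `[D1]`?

Check the 16 heavy atoms by environment: 1× n (aromatic, D2) → no; 5× c (aromatic, D3) → no; 5× c (aromatic, D2) → no; 1× S (D1) → match; 1× N (charge +1, D3) → no; 1× O (charge -1, D1) → match; 1× O (D1) → match; 1× Cl (D1) → match.
Summing the matching environments: 1 + 1 + 1 + 1 = 4 matching atoms.

4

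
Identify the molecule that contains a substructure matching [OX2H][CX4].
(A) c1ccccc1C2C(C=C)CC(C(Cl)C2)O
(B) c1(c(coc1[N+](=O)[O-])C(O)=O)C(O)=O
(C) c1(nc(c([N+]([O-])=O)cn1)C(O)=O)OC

[OX2H][CX4] describes a hydroxyl oxygen bound to an sp3 (X4) carbon (an aliphatic alcohol).
(A) contains a hydroxyl group (-OH), which satisfies every atom and bond constraint.
(B) has a carboxylic acid group (-C(=O)OH) but the -OH is on a CX3 carbonyl carbon, not a CX4 carbon.
(C) has a carboxylic acid group (-C(=O)OH) but the -OH is on a CX3 carbonyl carbon, not a CX4 carbon.
So the answer is (A).

A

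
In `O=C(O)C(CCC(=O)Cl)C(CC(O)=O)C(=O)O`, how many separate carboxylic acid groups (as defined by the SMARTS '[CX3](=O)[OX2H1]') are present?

[CX3](=O)[OX2H1] is the SMARTS for a carboxylic acid: an sp2 carbon double-bonded to O and single-bonded to an -OH oxygen.
The molecule carries 3 separate instances of a carboxylic acid group (-C(=O)OH) meeting every constraint; each maps to a distinct set of atoms, giving 3 matches.

3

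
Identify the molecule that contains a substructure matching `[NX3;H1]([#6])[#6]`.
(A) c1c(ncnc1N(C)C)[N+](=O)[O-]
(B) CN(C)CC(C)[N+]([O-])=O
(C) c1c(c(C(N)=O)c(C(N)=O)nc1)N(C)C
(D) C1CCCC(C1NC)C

D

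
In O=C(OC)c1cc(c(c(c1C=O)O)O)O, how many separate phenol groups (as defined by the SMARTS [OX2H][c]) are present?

[OX2H][c] is the SMARTS for a phenol: a hydroxyl oxygen attached to an aromatic carbon.
The molecule carries 3 separate instances of a hydroxyl group (-OH) meeting every constraint; each maps to a distinct set of atoms, giving 3 matches.

3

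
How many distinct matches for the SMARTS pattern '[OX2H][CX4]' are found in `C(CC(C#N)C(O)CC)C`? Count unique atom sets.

1

[OX2H][CX4] is the SMARTS for an aliphatic alcohol: a hydroxyl oxygen bound to an sp3 (X4) carbon.
Exactly one fragment in the molecule meets all constraints, giving 1 match.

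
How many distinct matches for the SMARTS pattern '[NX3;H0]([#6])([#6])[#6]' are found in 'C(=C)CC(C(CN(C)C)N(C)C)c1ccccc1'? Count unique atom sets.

2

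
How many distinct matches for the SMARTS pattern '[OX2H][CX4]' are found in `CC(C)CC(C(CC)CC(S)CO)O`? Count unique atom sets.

2

[OX2H][CX4] is the SMARTS for an aliphatic alcohol: a hydroxyl oxygen bound to an sp3 (X4) carbon.
The molecule carries 2 separate instances of a hydroxyl group (-OH) meeting every constraint; each maps to a distinct set of atoms, giving 2 matches.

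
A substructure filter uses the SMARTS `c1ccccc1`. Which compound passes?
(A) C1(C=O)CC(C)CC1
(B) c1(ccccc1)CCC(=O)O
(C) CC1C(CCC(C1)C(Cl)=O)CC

B

c1ccccc1 describes six aromatic carbons in a ring (a benzene ring).
(A) has a methyl group (-CH3) but no six-membered all-carbon aromatic ring is present.
(B) contains a phenyl ring, which satisfies every atom and bond constraint.
(C) has a methyl group (-CH3) but no six-membered all-carbon aromatic ring is present.
So the answer is (B).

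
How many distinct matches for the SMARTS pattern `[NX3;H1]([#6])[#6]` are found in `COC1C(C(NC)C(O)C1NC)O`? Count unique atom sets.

[NX3;H1]([#6])[#6] is the SMARTS for a secondary amine: a trivalent nitrogen with one H, bonded to two carbons.
The molecule carries 2 separate instances of an N-methylamino group (-NHCH3) meeting every constraint; each maps to a distinct set of atoms, giving 2 matches.

2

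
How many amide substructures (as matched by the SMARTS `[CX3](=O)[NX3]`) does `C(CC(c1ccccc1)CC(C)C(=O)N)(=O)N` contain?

2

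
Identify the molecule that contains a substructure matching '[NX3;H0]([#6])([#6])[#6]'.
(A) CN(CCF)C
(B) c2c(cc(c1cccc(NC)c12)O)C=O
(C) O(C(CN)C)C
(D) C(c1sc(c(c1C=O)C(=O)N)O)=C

[NX3;H0]([#6])([#6])[#6] describes a trivalent nitrogen with no H, bonded to three carbons (a tertiary amine).
(A) contains a dimethylamino group (-N(CH3)2), which satisfies every atom and bond constraint.
(B) has an N-methylamino group (-NHCH3) but the nitrogen still has one H (H1), not H0.
(C) has a primary amino group (-NH2) but the nitrogen has H2, not H0 with three carbons.
(D) has a primary amide (-C(=O)NH2) but the amide nitrogen has H2 and only one carbon neighbour.
So the answer is (A).

A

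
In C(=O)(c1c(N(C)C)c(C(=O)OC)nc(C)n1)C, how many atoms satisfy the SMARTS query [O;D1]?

2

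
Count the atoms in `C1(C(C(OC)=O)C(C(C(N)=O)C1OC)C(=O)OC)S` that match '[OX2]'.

3

The query [OX2] means: aliphatic oxygen with two total connections — ether, hydroxyl, or ester single-bond O.
Check the 19 heavy atoms by environment: 8× C (X4) → no; 3× C (X3) → no; 3× O (X1) → no; 1× N (X3) → no; 1× S (X2) → no; 3× O (X2) → match.
That gives 3 matching atoms.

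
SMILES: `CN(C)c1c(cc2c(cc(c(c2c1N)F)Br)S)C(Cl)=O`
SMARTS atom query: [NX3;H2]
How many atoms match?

1

The query [NX3;H2] means: aliphatic N with 3 total connections, two of them H — an -NH2 nitrogen (amine or amide).
Check the 20 heavy atoms by environment: 8× c (aromatic, H0, X3) → no; 2× c (aromatic, H1, X3) → no; 1× C (H0, X3) → no; 1× O (H0, X1) → no; 1× Cl (H0, X1) → no; 1× Br (H0, X1) → no; 1× F (H0, X1) → no; 1× S (H1, X2) → no; 1× N (H0, X3) → no; 2× C (H3, X4) → no; 1× N (H2, X3) → match.
That gives 1 matching atom.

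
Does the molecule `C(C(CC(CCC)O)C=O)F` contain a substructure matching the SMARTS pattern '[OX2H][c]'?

The pattern [OX2H][c] describes a hydroxyl oxygen attached to an aromatic carbon — a phenol.
The closest candidate here is a hydroxyl group (-OH), but the -OH is on an aliphatic carbon, not an aromatic c. No other fragment satisfies the full query, so there is no match.

No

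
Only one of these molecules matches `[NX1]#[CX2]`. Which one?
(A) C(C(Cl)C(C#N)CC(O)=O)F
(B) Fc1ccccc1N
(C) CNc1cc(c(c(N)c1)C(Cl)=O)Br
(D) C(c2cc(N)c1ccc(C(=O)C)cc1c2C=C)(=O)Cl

A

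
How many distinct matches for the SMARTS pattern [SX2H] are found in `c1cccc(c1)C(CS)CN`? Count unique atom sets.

1

[SX2H] is the SMARTS for a thiol: an aliphatic sulfur with two connections, one being H.
Exactly one fragment in the molecule meets all constraints, giving 1 match.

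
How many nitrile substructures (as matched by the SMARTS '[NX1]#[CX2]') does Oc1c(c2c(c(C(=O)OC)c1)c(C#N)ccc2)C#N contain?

2

[NX1]#[CX2] is the SMARTS for a nitrile: a nitrogen triple-bonded to a two-connected carbon.
The molecule carries 2 separate instances of a nitrile (-C#N) meeting every constraint; each maps to a distinct set of atoms, giving 2 matches.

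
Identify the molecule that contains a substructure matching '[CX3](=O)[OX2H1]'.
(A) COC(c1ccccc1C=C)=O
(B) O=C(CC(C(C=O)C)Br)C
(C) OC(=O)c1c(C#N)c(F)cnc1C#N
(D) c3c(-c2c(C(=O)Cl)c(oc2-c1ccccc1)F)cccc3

[CX3](=O)[OX2H1] describes an sp2 carbon double-bonded to O and single-bonded to an -OH oxygen (a carboxylic acid).
(A) has a methyl-ester group (-C(=O)OCH3) but the singly-bonded O has no H (OX2H0, not OX2H1).
(B) has an aldehyde (-CHO) but there is no singly-bonded oxygen on the carbonyl carbon.
(C) contains a carboxylic acid group (-C(=O)OH), which satisfies every atom and bond constraint.
(D) has an acyl chloride (-C(=O)Cl) but the carbonyl is bonded to Cl, not to an -OH oxygen.
So the answer is (C).

C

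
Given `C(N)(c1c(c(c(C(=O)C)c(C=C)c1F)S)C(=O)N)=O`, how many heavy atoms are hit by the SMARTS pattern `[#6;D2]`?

1

Check the 19 heavy atoms by environment: 6× c (aromatic, D3) → no; 1× S (D1) → no; 3× C (D3) → no; 3× O (D1) → no; 2× C (D1) → no; 1× F (D1) → no; 2× N (D1) → no; 1× C (D2) → match.
That gives 1 matching atom.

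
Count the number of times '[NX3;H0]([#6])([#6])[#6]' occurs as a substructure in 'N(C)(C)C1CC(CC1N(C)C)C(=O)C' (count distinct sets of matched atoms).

2

[NX3;H0]([#6])([#6])[#6] is the SMARTS for a tertiary amine: a trivalent nitrogen with no H, bonded to three carbons.
The molecule carries 2 separate instances of a dimethylamino group (-N(CH3)2) meeting every constraint; each maps to a distinct set of atoms, giving 2 matches.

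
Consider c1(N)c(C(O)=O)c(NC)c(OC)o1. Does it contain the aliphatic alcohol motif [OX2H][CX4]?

No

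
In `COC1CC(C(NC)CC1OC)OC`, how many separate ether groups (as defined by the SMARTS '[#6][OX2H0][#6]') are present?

3

[#6][OX2H0][#6] is the SMARTS for an ether: an aliphatic oxygen bridging two carbons with no H on the oxygen.
The molecule carries 3 separate instances of a methoxy ether (-OCH3) meeting every constraint; each maps to a distinct set of atoms, giving 3 matches.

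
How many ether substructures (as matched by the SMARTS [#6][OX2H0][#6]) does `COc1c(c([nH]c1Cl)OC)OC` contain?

3

[#6][OX2H0][#6] is the SMARTS for an ether: an aliphatic oxygen bridging two carbons with no H on the oxygen.
The molecule carries 3 separate instances of a methoxy ether (-OCH3) meeting every constraint; each maps to a distinct set of atoms, giving 3 matches.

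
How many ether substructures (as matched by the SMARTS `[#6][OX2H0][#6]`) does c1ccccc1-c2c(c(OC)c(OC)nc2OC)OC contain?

4

[#6][OX2H0][#6] is the SMARTS for an ether: an aliphatic oxygen bridging two carbons with no H on the oxygen.
The molecule carries 4 separate instances of a methoxy ether (-OCH3) meeting every constraint; each maps to a distinct set of atoms, giving 4 matches.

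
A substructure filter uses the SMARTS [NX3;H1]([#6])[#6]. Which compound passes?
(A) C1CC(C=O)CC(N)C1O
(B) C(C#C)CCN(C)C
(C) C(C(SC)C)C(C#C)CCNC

C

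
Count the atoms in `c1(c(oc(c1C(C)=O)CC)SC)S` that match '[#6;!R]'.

5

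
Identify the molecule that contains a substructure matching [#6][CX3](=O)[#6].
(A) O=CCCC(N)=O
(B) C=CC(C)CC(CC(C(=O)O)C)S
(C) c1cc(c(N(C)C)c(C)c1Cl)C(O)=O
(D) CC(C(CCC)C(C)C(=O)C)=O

D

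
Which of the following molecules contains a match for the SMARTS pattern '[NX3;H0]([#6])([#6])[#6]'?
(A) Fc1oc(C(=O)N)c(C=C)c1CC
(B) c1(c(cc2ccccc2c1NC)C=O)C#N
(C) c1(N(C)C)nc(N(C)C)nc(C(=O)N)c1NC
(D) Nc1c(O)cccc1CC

C

[NX3;H0]([#6])([#6])[#6] describes a trivalent nitrogen with no H, bonded to three carbons (a tertiary amine).
(A) has a primary amide (-C(=O)NH2) but the amide nitrogen has H2 and only one carbon neighbour.
(B) has an N-methylamino group (-NHCH3) but the nitrogen still has one H (H1), not H0.
(C) contains a dimethylamino group (-N(CH3)2), which satisfies every atom and bond constraint.
(D) has a primary amino group (-NH2) but the nitrogen has H2, not H0 with three carbons.
So the answer is (C).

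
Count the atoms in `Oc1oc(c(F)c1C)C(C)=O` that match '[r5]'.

The query [r5] means: r5 matches atoms in a five-membered ring.
Check the 11 heavy atoms by environment: 1× o (aromatic, in 5-ring) → match; 4× c (aromatic, in 5-ring) → match; 3× C (acyclic) → no; 2× O (acyclic) → no; 1× F (acyclic) → no.
Summing the matching environments: 1 + 4 = 5 matching atoms.

5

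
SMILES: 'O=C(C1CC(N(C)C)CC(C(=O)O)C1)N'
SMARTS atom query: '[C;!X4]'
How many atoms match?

2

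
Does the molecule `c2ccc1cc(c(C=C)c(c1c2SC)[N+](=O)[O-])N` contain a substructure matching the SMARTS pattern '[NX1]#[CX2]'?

No

The pattern [NX1]#[CX2] describes a nitrogen triple-bonded to a two-connected carbon — a nitrile.
The closest candidate here is a primary amino group (-NH2), but the nitrogen is NX3 (three connections), not NX1 triple-bonded. No other fragment satisfies the full query, so there is no match.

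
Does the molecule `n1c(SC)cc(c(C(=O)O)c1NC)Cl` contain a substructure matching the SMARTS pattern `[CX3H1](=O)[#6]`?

No

The pattern [CX3H1](=O)[#6] describes an sp2 carbon with one H, double-bonded to O and single-bonded to carbon — an aldehyde.
The closest candidate here is a carboxylic acid group (-C(=O)OH), but the carbonyl carbon has H0 and is bonded to O, not H1. No other fragment satisfies the full query, so there is no match.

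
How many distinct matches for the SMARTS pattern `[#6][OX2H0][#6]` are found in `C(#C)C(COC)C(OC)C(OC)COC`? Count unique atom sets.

4

[#6][OX2H0][#6] is the SMARTS for an ether: an aliphatic oxygen bridging two carbons with no H on the oxygen.
The molecule carries 4 separate instances of a methoxy ether (-OCH3) meeting every constraint; each maps to a distinct set of atoms, giving 4 matches.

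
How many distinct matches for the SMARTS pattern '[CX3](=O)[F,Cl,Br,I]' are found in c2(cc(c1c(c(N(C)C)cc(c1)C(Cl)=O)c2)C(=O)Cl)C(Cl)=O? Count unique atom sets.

[CX3](=O)[F,Cl,Br,I] is the SMARTS for an acyl halide: a carbonyl carbon bonded to a halogen.
The molecule carries 3 separate instances of an acyl chloride (-C(=O)Cl) meeting every constraint; each maps to a distinct set of atoms, giving 3 matches.

3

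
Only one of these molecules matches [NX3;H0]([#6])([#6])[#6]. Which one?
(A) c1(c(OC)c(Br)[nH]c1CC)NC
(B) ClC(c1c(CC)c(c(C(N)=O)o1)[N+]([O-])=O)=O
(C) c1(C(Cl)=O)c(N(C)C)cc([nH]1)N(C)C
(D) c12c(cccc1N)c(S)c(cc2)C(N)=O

C

[NX3;H0]([#6])([#6])[#6] describes a trivalent nitrogen with no H, bonded to three carbons (a tertiary amine).
(A) has an N-methylamino group (-NHCH3) but the nitrogen still has one H (H1), not H0.
(B) has a primary amide (-C(=O)NH2) but the amide nitrogen has H2 and only one carbon neighbour.
(C) contains a dimethylamino group (-N(CH3)2), which satisfies every atom and bond constraint.
(D) has a primary amino group (-NH2) but the nitrogen has H2, not H0 with three carbons.
So the answer is (C).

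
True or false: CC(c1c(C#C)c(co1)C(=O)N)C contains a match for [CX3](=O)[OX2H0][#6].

False

The pattern [CX3](=O)[OX2H0][#6] describes a carbonyl carbon bonded to an oxygen that is itself bonded to carbon (no H on that O) — an ester.
The closest candidate here is a primary amide (-C(=O)NH2), but the carbonyl is bonded to N, not to an O-C linkage. No other fragment satisfies the full query, so there is no match.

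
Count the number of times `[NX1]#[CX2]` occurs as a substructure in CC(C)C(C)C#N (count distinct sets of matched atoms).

1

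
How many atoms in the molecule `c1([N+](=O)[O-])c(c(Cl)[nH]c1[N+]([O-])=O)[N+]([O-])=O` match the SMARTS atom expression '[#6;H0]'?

4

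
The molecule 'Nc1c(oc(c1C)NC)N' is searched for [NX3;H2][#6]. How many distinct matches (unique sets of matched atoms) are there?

2

[NX3;H2][#6] is the SMARTS for a primary amine: a trivalent nitrogen with two H attached to carbon.
The molecule carries 2 separate instances of a primary amino group (-NH2) meeting every constraint; each maps to a distinct set of atoms, giving 2 matches.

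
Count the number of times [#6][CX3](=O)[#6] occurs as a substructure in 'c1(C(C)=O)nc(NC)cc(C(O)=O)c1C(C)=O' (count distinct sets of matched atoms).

[#6][CX3](=O)[#6] is the SMARTS for a ketone: a carbonyl carbon (no H) flanked by two carbons.
The molecule carries 2 separate instances of an acetyl/ketone group (-C(=O)CH3) meeting every constraint; each maps to a distinct set of atoms, giving 2 matches.

2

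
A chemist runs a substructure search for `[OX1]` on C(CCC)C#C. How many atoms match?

The query [OX1] means: aliphatic oxygen with one total connection — typically a carbonyl =O or an oxide.
Check the 6 heavy atoms by environment: 4× C (X4) → no; 2× C (X2) → no.
No environment satisfies the query, so 0 matching atoms.

0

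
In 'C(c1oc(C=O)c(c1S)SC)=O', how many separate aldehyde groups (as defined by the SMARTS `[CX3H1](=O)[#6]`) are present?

2

[CX3H1](=O)[#6] is the SMARTS for an aldehyde: an sp2 carbon with one H, double-bonded to O and single-bonded to carbon.
The molecule carries 2 separate instances of an aldehyde (-CHO) meeting every constraint; each maps to a distinct set of atoms, giving 2 matches.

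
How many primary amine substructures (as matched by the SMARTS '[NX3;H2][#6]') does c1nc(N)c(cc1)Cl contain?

1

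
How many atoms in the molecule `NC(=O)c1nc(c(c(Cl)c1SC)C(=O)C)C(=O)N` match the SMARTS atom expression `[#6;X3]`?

8

Check the 18 heavy atoms by environment: 1× n (aromatic, X2) → no; 5× c (aromatic, X3) → match; 3× C (X3) → match; 3× O (X1) → no; 2× N (X3) → no; 1× S (X2) → no; 2× C (X4) → no; 1× Cl (X1) → no.
Summing the matching environments: 5 + 3 = 8 matching atoms.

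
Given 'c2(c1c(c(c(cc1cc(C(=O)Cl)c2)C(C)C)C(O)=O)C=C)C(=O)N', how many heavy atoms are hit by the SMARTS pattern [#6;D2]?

4

Check the 24 heavy atoms by environment: 7× c (aromatic, D3) → no; 3× c (aromatic, D2) → match; 4× C (D3) → no; 4× O (D1) → no; 1× Cl (D1) → no; 1× C (D2) → match; 3× C (D1) → no; 1× N (D1) → no.
Summing the matching environments: 3 + 1 = 4 matching atoms.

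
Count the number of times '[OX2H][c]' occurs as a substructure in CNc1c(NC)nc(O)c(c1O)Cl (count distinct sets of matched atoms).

2

[OX2H][c] is the SMARTS for a phenol: a hydroxyl oxygen attached to an aromatic carbon.
The molecule carries 2 separate instances of a hydroxyl group (-OH) meeting every constraint; each maps to a distinct set of atoms, giving 2 matches.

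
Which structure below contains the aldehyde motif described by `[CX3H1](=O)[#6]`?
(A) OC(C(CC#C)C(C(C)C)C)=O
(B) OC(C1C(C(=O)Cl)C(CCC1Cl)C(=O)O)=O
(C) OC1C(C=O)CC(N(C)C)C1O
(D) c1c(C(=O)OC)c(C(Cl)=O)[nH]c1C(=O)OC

C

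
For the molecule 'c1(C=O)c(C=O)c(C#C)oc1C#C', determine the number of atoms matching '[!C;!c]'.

The query [!C;!c] means: neither aliphatic nor aromatic carbon — same as [!#6].
Check the 13 heavy atoms by environment: 1× o (aromatic) → match; 4× c (aromatic) → no; 6× C → no; 2× O → match.
Summing the matching environments: 1 + 2 = 3 matching atoms.

3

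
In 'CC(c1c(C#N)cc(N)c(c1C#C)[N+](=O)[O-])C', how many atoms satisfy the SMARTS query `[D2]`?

3

The query [D2] means: atom with exactly two heavy-atom neighbours.
Check the 17 heavy atoms by environment: 5× c (aromatic, D3) → no; 1× c (aromatic, D2) → match; 1× C (D3) → no; 3× C (D1) → no; 2× C (D2) → match; 2× N (D1) → no; 1× N (charge +1, D3) → no; 1× O (charge -1, D1) → no; 1× O (D1) → no.
Summing the matching environments: 1 + 2 = 3 matching atoms.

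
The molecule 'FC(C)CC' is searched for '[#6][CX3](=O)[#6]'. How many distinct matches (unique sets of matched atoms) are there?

0

[#6][CX3](=O)[#6] is the SMARTS for a ketone: a carbonyl carbon (no H) flanked by two carbons.
No fragment in the molecule satisfies every constraint, giving 0 matches.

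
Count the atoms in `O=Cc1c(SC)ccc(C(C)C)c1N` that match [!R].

8

The query [!R] means: !R matches any atom not in a ring.
Check the 14 heavy atoms by environment: 6× c (aromatic, in 6-ring) → no; 1× S (acyclic) → match; 5× C (acyclic) → match; 1× N (acyclic) → match; 1× O (acyclic) → match.
Summing the matching environments: 1 + 5 + 1 + 1 = 8 matching atoms.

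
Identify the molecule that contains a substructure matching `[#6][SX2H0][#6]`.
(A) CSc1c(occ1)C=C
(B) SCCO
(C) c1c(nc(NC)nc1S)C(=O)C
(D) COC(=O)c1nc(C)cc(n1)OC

[#6][SX2H0][#6] describes an aliphatic sulfur bridging two carbons with no H on the sulfur (a thioether).
(A) contains a methylthio ether (-SCH3), which satisfies every atom and bond constraint.
(B) has a thiol (-SH) but the sulfur has H1, not H0 bridging two carbons.
(C) has a thiol (-SH) but the sulfur has H1, not H0 bridging two carbons.
(D) has a methoxy ether (-OCH3) but the bridging atom is O, not S.
So the answer is (A).

A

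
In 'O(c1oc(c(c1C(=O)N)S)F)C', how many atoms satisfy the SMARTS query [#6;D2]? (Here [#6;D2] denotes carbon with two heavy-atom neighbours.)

0

The query [#6;D2] means: any carbon bonded to exactly two heavy atoms.
Check the 12 heavy atoms by environment: 1× o (aromatic, D2) → no; 4× c (aromatic, D3) → no; 1× S (D1) → no; 1× C (D3) → no; 1× O (D1) → no; 1× N (D1) → no; 1× F (D1) → no; 1× O (D2) → no; 1× C (D1) → no.
No environment satisfies the query, so 0 matching atoms.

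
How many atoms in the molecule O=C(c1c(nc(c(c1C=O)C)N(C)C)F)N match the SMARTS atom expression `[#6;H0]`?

6

The query [#6;H0] means: any carbon with no attached hydrogen.
Check the 16 heavy atoms by environment: 1× n (aromatic, H0) → no; 5× c (aromatic, H0) → match; 1× F (H0) → no; 1× C (H1) → no; 2× O (H0) → no; 1× N (H0) → no; 3× C (H3) → no; 1× C (H0) → match; 1× N (H2) → no.
Summing the matching environments: 5 + 1 = 6 matching atoms.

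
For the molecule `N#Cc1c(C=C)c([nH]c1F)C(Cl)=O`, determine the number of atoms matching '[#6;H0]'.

6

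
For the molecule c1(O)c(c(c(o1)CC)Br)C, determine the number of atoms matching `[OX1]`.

The query [OX1] means: aliphatic oxygen with one total connection — typically a carbonyl =O or an oxide.
Check the 10 heavy atoms by environment: 1× o (aromatic, X2) → no; 4× c (aromatic, X3) → no; 1× Br (X1) → no; 1× O (X2) → no; 3× C (X4) → no.
No environment satisfies the query, so 0 matching atoms.

0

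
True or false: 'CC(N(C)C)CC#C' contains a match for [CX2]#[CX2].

True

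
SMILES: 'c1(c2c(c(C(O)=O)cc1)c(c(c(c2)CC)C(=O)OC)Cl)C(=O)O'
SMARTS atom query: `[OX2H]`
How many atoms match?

2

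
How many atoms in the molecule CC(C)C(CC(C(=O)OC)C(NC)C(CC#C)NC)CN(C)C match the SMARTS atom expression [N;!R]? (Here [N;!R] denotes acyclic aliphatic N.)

3

The query [N;!R] means: aliphatic nitrogen not in a ring.
Check the 23 heavy atoms by environment: 18× C (acyclic) → no; 2× O (acyclic) → no; 3× N (acyclic) → match.
That gives 3 matching atoms.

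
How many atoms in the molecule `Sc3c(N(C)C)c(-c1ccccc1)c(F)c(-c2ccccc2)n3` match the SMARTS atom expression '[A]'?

The query [A] means: A matches any aliphatic (non-aromatic) heavy atom.
Check the 23 heavy atoms by environment: 1× n (aromatic) → no; 17× c (aromatic) → no; 1× N → match; 2× C → match; 1× F → match; 1× S → match.
Summing the matching environments: 1 + 2 + 1 + 1 = 5 matching atoms.

5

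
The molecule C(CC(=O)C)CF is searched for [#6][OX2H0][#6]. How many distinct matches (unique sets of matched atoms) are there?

[#6][OX2H0][#6] is the SMARTS for an ether: an aliphatic oxygen bridging two carbons with no H on the oxygen.
No fragment in the molecule satisfies every constraint, giving 0 matches.

0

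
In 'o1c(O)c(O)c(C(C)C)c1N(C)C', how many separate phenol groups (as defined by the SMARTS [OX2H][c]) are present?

2

[OX2H][c] is the SMARTS for a phenol: a hydroxyl oxygen attached to an aromatic carbon.
The molecule carries 2 separate instances of a hydroxyl group (-OH) meeting every constraint; each maps to a distinct set of atoms, giving 2 matches.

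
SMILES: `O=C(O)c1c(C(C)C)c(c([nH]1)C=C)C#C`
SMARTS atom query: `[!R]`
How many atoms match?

The query [!R] means: !R matches any atom not in a ring.
Check the 15 heavy atoms by environment: 1× n (aromatic, in 5-ring) → no; 4× c (aromatic, in 5-ring) → no; 8× C (acyclic) → match; 2× O (acyclic) → match.
Summing the matching environments: 8 + 2 = 10 matching atoms.

10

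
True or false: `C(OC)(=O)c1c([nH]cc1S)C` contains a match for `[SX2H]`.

True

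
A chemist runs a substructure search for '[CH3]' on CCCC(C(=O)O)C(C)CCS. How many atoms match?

The query [CH3] means: aliphatic carbon with exactly three hydrogens.
Check the 12 heavy atoms by environment: 2× C (H3) → match; 4× C (H2) → no; 2× C (H1) → no; 1× C (H0) → no; 1× O (H0) → no; 1× O (H1) → no; 1× S (H1) → no.
That gives 2 matching atoms.

2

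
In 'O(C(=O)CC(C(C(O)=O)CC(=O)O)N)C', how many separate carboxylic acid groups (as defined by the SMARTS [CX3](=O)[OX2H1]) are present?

[CX3](=O)[OX2H1] is the SMARTS for a carboxylic acid: an sp2 carbon double-bonded to O and single-bonded to an -OH oxygen.
The molecule carries 2 separate instances of a carboxylic acid group (-C(=O)OH) meeting every constraint; each maps to a distinct set of atoms, giving 2 matches.

2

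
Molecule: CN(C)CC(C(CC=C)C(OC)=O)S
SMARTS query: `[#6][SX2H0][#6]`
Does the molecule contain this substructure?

No

The pattern [#6][SX2H0][#6] describes an aliphatic sulfur bridging two carbons with no H on the sulfur — a thioether.
The closest candidate here is a thiol (-SH), but the sulfur has H1, not H0 bridging two carbons. No other fragment satisfies the full query, so there is no match.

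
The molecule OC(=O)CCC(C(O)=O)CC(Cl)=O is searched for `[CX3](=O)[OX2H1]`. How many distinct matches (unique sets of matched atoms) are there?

2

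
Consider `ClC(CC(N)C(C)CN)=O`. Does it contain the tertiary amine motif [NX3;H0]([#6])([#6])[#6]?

No

The pattern [NX3;H0]([#6])([#6])[#6] describes a trivalent nitrogen with no H, bonded to three carbons — a tertiary amine.
The closest candidate here is a primary amino group (-NH2), but the nitrogen has H2, not H0 with three carbons. No other fragment satisfies the full query, so there is no match.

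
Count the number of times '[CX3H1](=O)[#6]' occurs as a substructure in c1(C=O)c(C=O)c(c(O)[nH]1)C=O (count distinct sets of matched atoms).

3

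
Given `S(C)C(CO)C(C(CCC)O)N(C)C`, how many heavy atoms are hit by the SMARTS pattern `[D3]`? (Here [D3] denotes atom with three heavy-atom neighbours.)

4

Check the 14 heavy atoms by environment: 3× C (D2) → no; 3× C (D3) → match; 1× N (D3) → match; 4× C (D1) → no; 2× O (D1) → no; 1× S (D2) → no.
Summing the matching environments: 3 + 1 = 4 matching atoms.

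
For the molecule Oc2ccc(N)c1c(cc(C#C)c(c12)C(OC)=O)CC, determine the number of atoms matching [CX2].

The query [CX2] means: C with X2: aliphatic carbon with exactly 2 total connections.
Check the 20 heavy atoms by environment: 10× c (aromatic, X3) → no; 3× C (X4) → no; 2× C (X2) → match; 1× C (X3) → no; 1× O (X1) → no; 2× O (X2) → no; 1× N (X3) → no.
That gives 2 matching atoms.

2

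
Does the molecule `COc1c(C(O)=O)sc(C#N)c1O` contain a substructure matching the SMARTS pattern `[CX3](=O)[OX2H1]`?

Yes

The pattern [CX3](=O)[OX2H1] describes an sp2 carbon double-bonded to O and single-bonded to an -OH oxygen — a carboxylic acid.
The molecule carries a carboxylic acid group (-C(=O)OH), whose atoms satisfy every constraint of the query, so the pattern matches.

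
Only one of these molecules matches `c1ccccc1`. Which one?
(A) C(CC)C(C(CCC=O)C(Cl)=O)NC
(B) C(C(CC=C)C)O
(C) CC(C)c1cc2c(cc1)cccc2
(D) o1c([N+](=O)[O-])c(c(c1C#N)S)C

C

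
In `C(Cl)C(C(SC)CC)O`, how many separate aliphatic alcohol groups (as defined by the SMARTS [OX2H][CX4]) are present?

1

[OX2H][CX4] is the SMARTS for an aliphatic alcohol: a hydroxyl oxygen bound to an sp3 (X4) carbon.
Exactly one fragment in the molecule meets all constraints, giving 1 match.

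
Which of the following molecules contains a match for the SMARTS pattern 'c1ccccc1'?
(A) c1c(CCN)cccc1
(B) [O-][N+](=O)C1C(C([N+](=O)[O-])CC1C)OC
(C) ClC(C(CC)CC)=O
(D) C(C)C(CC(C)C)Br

c1ccccc1 describes six aromatic carbons in a ring (a benzene ring).
(A) contains a phenyl ring, which satisfies every atom and bond constraint.
(B) has a methyl group (-CH3) but no six-membered all-carbon aromatic ring is present.
(C) has a methyl group (-CH3) but no six-membered all-carbon aromatic ring is present.
(D) has a methyl group (-CH3) but no six-membered all-carbon aromatic ring is present.
So the answer is (A).

A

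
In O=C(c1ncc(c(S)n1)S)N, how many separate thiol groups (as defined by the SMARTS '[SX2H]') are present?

2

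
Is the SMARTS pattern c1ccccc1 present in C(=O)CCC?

The pattern c1ccccc1 describes six aromatic carbons in a ring — a benzene ring.
The closest candidate here is a methyl group (-CH3), but no six-membered all-carbon aromatic ring is present. No other fragment satisfies the full query, so there is no match.

No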